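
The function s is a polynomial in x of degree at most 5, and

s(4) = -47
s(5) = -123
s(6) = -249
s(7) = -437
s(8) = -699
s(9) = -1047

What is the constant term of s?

First differences: -76, -126, -188, -262, -348. Second differences: -50, -62, -74, -86. Third differences: -12, -12, -12.
Level-3 differences are constant, so s has degree 3.
Fitting a degree-3 polynomial gives s(x) = -2x³ + 5x² + x - 3.
The constant term is s(0) = -3.

-3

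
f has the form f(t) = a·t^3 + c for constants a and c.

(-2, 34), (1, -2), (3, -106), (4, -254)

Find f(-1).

6

From f(-2) = 34 and f(1) = -2: -8a + c = 34 and 1a + c = -2.
Subtracting: 9a = -36, so a = -4; then c = 34 − (-4)·(-8) = 2.
So f(t) = -4t³ + 2, and f(-1) = 6.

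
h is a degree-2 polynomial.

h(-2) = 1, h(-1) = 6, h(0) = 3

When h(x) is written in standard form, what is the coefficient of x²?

Write h(x) = ax² + bx + c; the 3 given values yield a linear system in the 3 coefficients.
Solving, h(x) = -4x² - 7x + 3.
The coefficient of x² is -4.

-4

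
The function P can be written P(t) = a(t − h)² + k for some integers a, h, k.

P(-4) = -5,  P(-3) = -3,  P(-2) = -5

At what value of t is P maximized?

First differences 2, -2; second difference -4 = 2a, so a = -2.
Expanding, the t-coefficient is −2ah = 4h; matching it to the data gives h = -3, and then k = -3.
So P(t) = -2(t + 3)² − 3.
Hence h = -3.

-3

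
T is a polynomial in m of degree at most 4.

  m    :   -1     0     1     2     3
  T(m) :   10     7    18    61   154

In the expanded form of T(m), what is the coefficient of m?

1

First differences: -3, 11, 43, 93. Second differences: 14, 32, 50. Third differences: 18, 18.
Level-3 differences are constant, so T has degree 3.
Fitting a degree-3 polynomial gives T(m) = 3m³ + 7m² + m + 7.
The coefficient of m is 1.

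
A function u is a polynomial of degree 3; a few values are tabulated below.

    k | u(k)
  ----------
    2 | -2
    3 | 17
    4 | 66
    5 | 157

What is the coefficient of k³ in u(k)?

2

Write u(k) = ak³ + bk² + ck + d; the 4 given values yield a linear system in the 4 coefficients.
Solving, u(k) = 2k³ - 3k² - 4k + 2.
The coefficient of k³ is 2.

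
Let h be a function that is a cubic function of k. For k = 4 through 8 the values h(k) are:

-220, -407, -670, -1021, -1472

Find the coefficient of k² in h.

-8

First differences: -187, -263, -351, -451. Second differences: -76, -88, -100. Third differences: -12, -12.
Level-3 differences are constant, so h has degree 3.
Fitting a degree-3 polynomial gives h(k) = -2k³ - 8k² + 7k + 8.
The coefficient of k² is -8.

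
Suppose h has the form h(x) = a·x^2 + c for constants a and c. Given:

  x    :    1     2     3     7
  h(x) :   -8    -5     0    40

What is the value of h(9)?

From h(1) = -8 and h(2) = -5: 1a + c = -8 and 4a + c = -5.
Subtracting: 3a = 3, so a = 1; then c = -8 − 1·1 = -9.
So h(x) = 1x² − 9, and h(9) = 72.

72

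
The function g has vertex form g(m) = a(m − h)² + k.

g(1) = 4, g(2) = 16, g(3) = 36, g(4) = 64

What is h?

First differences 12, 20, 28; second difference 8 = 2a, so a = 4.
Expanding, the m-coefficient is −2ah = -8h; matching it to the data gives h = 0, and then k = 0.
So g(m) = 4(m + 0)² + 0.
Hence h = 0.

0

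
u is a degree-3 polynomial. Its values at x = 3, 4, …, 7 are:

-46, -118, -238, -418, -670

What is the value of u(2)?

-10

Write u(x) = ax³ + bx² + cx + d; the 5 given values yield a linear system in the 4 coefficients.
Solving, u(x) = -2x³ + 2x + 2.
Then u(2) = -10.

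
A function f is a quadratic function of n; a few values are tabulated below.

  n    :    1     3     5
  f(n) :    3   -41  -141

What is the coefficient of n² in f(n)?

Write f(n) = an² + bn + c; the 3 given values yield a linear system in the 3 coefficients.
Solving, f(n) = -7n² + 6n + 4.
The coefficient of n² is -7.

-7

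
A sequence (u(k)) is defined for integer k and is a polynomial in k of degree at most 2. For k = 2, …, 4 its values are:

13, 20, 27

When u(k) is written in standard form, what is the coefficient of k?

7

Write u(k) = ak² + bk + c; the 3 given values yield a linear system in the 3 coefficients.
Solving, the leading coefficient vanishes, and u(k) = 7k - 1.
The coefficient of k is 7.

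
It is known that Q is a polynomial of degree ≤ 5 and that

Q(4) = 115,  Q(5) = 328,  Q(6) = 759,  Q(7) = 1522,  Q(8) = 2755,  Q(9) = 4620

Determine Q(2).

7

First differences: 213, 431, 763, 1233, 1865. Second differences: 218, 332, 470, 632. Third differences: 114, 138, 162. Fourth differences: 24, 24.
Level-4 differences are constant, so Q has degree 4.
Fitting a degree-4 polynomial gives Q(t) = t^4 - 3t³ + 3t² + 3.
Then Q(2) = 7.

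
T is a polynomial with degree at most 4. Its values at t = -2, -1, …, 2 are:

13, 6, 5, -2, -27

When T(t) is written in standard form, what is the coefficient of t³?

First differences: -7, -1, -7, -25. Second differences: 6, -6, -18. Third differences: -12, -12.
Level-3 differences are constant, so T has degree 3.
Fitting a degree-3 polynomial gives T(t) = -2t³ - 3t² - 2t + 5.
The coefficient of t³ is -2.

-2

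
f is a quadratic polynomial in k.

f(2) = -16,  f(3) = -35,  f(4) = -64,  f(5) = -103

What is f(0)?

-8

First differences: -19, -29, -39. Second differences: -10, -10.
Level-2 differences are constant, so f has degree 2.
Fitting a degree-2 polynomial gives f(k) = -5k² + 6k - 8.
The constant term is f(0) = -8.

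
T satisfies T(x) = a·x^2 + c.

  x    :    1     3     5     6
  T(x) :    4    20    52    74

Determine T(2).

10

From T(1) = 4 and T(3) = 20: 1a + c = 4 and 9a + c = 20.
Subtracting: 8a = 16, so a = 2; then c = 4 − 2·1 = 2.
So T(x) = 2x² + 2, and T(2) = 10.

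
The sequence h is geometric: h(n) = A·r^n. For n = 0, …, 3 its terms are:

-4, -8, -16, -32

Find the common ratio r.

Consecutive ratio: -8/(-4) = 2, and -16/(-8) = 2, so r = 2.
Then A·2^0 = -4 gives A = -4, and h(n) = -4·2^n.

2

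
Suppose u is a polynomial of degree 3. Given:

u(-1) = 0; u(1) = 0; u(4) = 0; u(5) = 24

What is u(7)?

144

Write u(x) = ax³ + bx² + cx + d; the 4 given values yield a linear system in the 4 coefficients.
Solving, u(x) = x³ - 4x² - x + 4.
Then u(7) = 144.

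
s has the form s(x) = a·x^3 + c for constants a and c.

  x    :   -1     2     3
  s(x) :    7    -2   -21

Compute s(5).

-119

From s(-1) = 7 and s(2) = -2: -1a + c = 7 and 8a + c = -2.
Subtracting: 9a = -9, so a = -1; then c = 7 − (-1)·(-1) = 6.
So s(x) = -1x³ + 6, and s(5) = -119.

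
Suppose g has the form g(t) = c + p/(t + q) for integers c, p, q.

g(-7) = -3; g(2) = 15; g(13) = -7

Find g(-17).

-4

(g(t) − c)(t + q) = p for each data point; the three points give a linear system in c and q, then p follows.
Solving: c = -5, q = -3, p = -20, so g(t) = -5 − 20/(t − 3).
Then g(-17) = -5 − 20/(-20) = -4.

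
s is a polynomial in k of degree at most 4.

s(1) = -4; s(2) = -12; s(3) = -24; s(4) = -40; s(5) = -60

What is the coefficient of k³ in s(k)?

0

First differences: -8, -12, -16, -20. Second differences: -4, -4, -4.
Level-2 differences are constant, so s has degree 2.
Fitting a degree-2 polynomial gives s(k) = -2k² - 2k.
The coefficient of k³ is 0.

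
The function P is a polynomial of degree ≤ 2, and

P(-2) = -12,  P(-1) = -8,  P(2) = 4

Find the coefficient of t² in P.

Write P(t) = at² + bt + c; the 3 given values yield a linear system in the 3 coefficients.
Solving, the leading coefficient vanishes, and P(t) = 4t - 4.
The coefficient of t² is 0.

0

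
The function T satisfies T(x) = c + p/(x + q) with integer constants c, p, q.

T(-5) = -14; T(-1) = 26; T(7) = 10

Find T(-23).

4

(T(x) − c)(x + q) = p for each data point; the three points give a linear system in c and q, then p follows.
Solving: c = 6, q = 3, p = 40, so T(x) = 6 + 40/(x + 3).
Then T(-23) = 6 + 40/(-20) = 4.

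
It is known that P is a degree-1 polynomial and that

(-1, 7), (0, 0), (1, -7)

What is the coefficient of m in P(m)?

-7

First differences: -7, -7.
Level-1 differences are constant, so P has degree 1.
Fitting a degree-1 polynomial gives P(m) = -7m.
The coefficient of m is -7.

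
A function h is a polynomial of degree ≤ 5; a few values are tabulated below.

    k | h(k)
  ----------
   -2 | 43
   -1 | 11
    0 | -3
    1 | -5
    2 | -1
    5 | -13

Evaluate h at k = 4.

1

Write h(k) = ak^5 + bk^4 + ck³ + dk² + ek + p; the 6 given values yield a linear system in the 6 coefficients.
Solving, the top 2 coefficients vanish, and h(k) = -k³ + 6k² - 7k - 3.
Then h(4) = 1.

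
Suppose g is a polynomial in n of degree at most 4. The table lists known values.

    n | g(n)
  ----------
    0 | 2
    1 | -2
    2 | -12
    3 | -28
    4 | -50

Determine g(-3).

-22

First differences: -4, -10, -16, -22. Second differences: -6, -6, -6.
Level-2 differences are constant, so g has degree 2.
Fitting a degree-2 polynomial gives g(n) = -3n² - n + 2.
Then g(-3) = -22.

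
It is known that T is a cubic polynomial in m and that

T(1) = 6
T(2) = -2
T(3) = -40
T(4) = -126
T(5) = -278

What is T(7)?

First differences: -8, -38, -86, -152. Second differences: -30, -48, -66. Third differences: -18, -18.
Level-3 differences are constant, so T has degree 3.
Fitting a degree-3 polynomial gives T(m) = -3m³ + 3m² + 4m + 2.
Then T(7) = -852.

-852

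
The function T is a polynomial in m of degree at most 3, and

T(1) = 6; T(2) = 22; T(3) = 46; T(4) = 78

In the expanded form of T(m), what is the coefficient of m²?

First differences: 16, 24, 32. Second differences: 8, 8.
Level-2 differences are constant, so T has degree 2.
Fitting a degree-2 polynomial gives T(m) = 4m² + 4m - 2.
The coefficient of m² is 4.

4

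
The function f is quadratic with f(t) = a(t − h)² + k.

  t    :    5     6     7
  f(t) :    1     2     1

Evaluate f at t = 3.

First differences 1, -1; second difference -2 = 2a, so a = -1.
Expanding, the t-coefficient is −2ah = 2h; matching it to the data gives h = 6, and then k = 2.
So f(t) = -1(t − 6)² + 2.
f(3) = -1·(-3)² + 2 = -7.

-7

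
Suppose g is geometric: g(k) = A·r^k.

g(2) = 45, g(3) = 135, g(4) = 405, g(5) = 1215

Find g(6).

3645

Consecutive ratio: 135/45 = 3, and 405/135 = 3, so r = 3.
Then A·3^2 = 45 gives A = 5, and g(k) = 5·3^k.
g(6) = 5·3^6 = 3645.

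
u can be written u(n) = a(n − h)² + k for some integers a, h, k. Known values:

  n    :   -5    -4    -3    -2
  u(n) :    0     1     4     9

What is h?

-5

First differences 1, 3, 5; second difference 2 = 2a, so a = 1.
Expanding, the n-coefficient is −2ah = -2h; matching it to the data gives h = -5, and then k = 0.
So u(n) = 1(n + 5)² + 0.
Hence h = -5.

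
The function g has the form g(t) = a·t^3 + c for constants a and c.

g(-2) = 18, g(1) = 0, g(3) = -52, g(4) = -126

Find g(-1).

From g(-2) = 18 and g(1) = 0: -8a + c = 18 and 1a + c = 0.
Subtracting: 9a = -18, so a = -2; then c = 18 − (-2)·(-8) = 2.
So g(t) = -2t³ + 2, and g(-1) = 4.

4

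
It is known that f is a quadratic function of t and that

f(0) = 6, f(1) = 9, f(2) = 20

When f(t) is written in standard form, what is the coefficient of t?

Write f(t) = at² + bt + c; the 3 given values yield a linear system in the 3 coefficients.
Solving, f(t) = 4t² - t + 6.
The coefficient of t is -1.

-1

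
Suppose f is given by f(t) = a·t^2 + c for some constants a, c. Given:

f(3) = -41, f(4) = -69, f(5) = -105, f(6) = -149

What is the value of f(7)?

From f(3) = -41 and f(4) = -69: 9a + c = -41 and 16a + c = -69.
Subtracting: 7a = -28, so a = -4; then c = -41 − (-4)·9 = -5.
So f(t) = -4t² − 5, and f(7) = -201.

-201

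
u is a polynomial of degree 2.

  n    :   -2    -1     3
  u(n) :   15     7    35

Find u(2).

19

Write u(n) = an² + bn + c; the 3 given values yield a linear system in the 3 coefficients.
Solving, u(n) = 3n² + n + 5.
Then u(2) = 19.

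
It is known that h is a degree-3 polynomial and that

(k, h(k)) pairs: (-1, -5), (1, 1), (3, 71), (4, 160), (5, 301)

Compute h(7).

Write h(k) = ak³ + bk² + ck + d; the 5 given values yield a linear system in the 4 coefficients.
Solving, h(k) = 2k³ + 2k² + k - 4.
Then h(7) = 787.

787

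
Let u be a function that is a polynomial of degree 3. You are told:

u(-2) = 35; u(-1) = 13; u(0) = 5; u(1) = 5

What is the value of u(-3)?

77

Write u(k) = ak³ + bk² + ck + d; the 4 given values yield a linear system in the 4 coefficients.
Solving, u(k) = -k³ + 4k² - 3k + 5.
Then u(-3) = 77.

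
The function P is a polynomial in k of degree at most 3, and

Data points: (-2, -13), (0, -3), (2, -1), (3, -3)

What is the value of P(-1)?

Write P(k) = ak³ + bk² + ck + d; the 4 given values yield a linear system in the 4 coefficients.
Solving, the leading coefficient vanishes, and P(k) = -k² + 3k - 3.
Then P(-1) = -7.

-7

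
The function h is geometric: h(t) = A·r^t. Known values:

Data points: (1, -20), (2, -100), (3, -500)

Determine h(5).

-12500

Consecutive ratio: -100/(-20) = 5, and -500/(-100) = 5, so r = 5.
Then A·5^1 = -20 gives A = -4, and h(t) = -4·5^t.
h(5) = -4·5^5 = -12500.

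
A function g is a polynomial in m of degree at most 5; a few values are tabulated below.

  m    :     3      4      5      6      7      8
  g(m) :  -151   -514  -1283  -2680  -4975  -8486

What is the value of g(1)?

First differences: -363, -769, -1397, -2295, -3511. Second differences: -406, -628, -898, -1216. Third differences: -222, -270, -318. Fourth differences: -48, -48.
Level-4 differences are constant, so g has degree 4.
Fitting a degree-4 polynomial gives g(m) = -2m^4 - m³ + 3m² + 3m + 2.
Then g(1) = 5.

5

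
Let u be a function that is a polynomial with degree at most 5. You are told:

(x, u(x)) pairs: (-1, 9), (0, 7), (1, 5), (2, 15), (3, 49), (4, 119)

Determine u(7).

Write u(x) = ax^5 + bx^4 + cx³ + dx² + ex + p; the 6 given values yield a linear system in the 6 coefficients.
Solving, the top 2 coefficients vanish, and u(x) = 2x³ - 4x + 7.
Then u(7) = 665.

665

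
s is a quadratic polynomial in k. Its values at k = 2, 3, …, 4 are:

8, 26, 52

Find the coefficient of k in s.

-2

Write s(k) = ak² + bk + c; the 3 given values yield a linear system in the 3 coefficients.
Solving, s(k) = 4k² - 2k - 4.
The coefficient of k is -2.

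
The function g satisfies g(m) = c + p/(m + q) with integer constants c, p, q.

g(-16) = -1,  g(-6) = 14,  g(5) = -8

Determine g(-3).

-40

(g(m) − c)(m + q) = p for each data point; the three points give a linear system in c and q, then p follows.
Solving: c = -4, q = 4, p = -36, so g(m) = -4 − 36/(m + 4).
Then g(-3) = -4 − 36/1 = -40.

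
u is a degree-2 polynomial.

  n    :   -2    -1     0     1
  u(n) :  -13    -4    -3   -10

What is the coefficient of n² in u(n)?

-4

First differences: 9, 1, -7. Second differences: -8, -8.
Level-2 differences are constant, so u has degree 2.
Fitting a degree-2 polynomial gives u(n) = -4n² - 3n - 3.
The coefficient of n² is -4.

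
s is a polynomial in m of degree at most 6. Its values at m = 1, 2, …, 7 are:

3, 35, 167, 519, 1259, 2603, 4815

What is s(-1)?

First differences: 32, 132, 352, 740, 1344, 2212. Second differences: 100, 220, 388, 604, 868. Third differences: 120, 168, 216, 264. Fourth differences: 48, 48, 48.
Level-4 differences are constant, so s has degree 4.
Fitting a degree-4 polynomial gives s(m) = 2m^4 + 2m - 1.
Then s(-1) = -1.

-1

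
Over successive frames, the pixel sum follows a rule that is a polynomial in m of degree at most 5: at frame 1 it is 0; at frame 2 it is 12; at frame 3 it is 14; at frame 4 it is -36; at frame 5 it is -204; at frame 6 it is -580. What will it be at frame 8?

-2436

Write the value at m as Q(m).
First differences: 12, 2, -50, -168, -376. Second differences: -10, -52, -118, -208. Third differences: -42, -66, -90. Fourth differences: -24, -24.
Level-4 differences are constant, so Q has degree 4.
Fitting a degree-4 polynomial gives Q(m) = -m^4 + 3m³ + 2m² - 4.
Then Q(8) = -2436.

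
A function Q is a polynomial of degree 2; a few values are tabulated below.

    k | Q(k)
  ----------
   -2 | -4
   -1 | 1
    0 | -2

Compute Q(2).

-32

Write Q(k) = ak² + bk + c; the 3 given values yield a linear system in the 3 coefficients.
Solving, Q(k) = -4k² - 7k - 2.
Then Q(2) = -32.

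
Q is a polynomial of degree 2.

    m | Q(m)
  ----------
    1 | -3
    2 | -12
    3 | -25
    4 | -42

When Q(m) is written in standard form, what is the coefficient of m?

First differences: -9, -13, -17. Second differences: -4, -4.
Level-2 differences are constant, so Q has degree 2.
Fitting a degree-2 polynomial gives Q(m) = -2m² - 3m + 2.
The coefficient of m is -3.

-3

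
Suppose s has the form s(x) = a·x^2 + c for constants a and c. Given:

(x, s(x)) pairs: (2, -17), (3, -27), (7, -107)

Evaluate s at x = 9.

From s(2) = -17 and s(3) = -27: 4a + c = -17 and 9a + c = -27.
Subtracting: 5a = -10, so a = -2; then c = -17 − (-2)·4 = -9.
So s(x) = -2x² − 9, and s(9) = -171.

-171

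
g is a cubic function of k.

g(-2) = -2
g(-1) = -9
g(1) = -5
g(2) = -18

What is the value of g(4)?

Write g(k) = ak³ + bk² + ck + d; the 4 given values yield a linear system in the 4 coefficients.
Solving, g(k) = -2k³ - k² + 4k - 6.
Then g(4) = -134.

-134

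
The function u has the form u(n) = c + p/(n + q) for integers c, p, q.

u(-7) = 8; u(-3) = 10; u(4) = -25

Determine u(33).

(u(n) − c)(n + q) = p for each data point; the three points give a linear system in c and q, then p follows.
Solving: c = 5, q = -3, p = -30, so u(n) = 5 − 30/(n − 3).
Then u(33) = 5 − 30/30 = 4.

4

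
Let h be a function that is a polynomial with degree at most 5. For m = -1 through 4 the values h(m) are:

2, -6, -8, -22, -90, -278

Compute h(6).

First differences: -8, -2, -14, -68, -188. Second differences: 6, -12, -54, -120. Third differences: -18, -42, -66. Fourth differences: -24, -24.
Level-4 differences are constant, so h has degree 4.
Fitting a degree-4 polynomial gives h(m) = -m^4 - m³ + 4m² - 4m - 6.
Then h(6) = -1398.

-1398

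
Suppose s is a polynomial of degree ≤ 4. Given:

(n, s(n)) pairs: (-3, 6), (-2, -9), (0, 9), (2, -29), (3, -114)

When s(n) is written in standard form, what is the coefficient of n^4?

Write s(n) = an^4 + bn³ + cn² + dn + e; the 5 given values yield a linear system in the 5 coefficients.
Solving, the leading coefficient vanishes, and s(n) = -3n³ - 7n² + 7n + 9.
The coefficient of n^4 is 0.

0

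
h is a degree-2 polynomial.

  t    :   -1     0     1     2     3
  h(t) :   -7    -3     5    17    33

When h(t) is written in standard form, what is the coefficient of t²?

2

First differences: 4, 8, 12, 16. Second differences: 4, 4, 4.
Level-2 differences are constant, so h has degree 2.
Fitting a degree-2 polynomial gives h(t) = 2t² + 6t - 3.
The coefficient of t² is 2.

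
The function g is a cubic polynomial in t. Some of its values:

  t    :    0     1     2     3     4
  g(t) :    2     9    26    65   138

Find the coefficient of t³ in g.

2

Write g(t) = at³ + bt² + ct + d; the 5 given values yield a linear system in the 4 coefficients.
Solving, g(t) = 2t³ - t² + 6t + 2.
The coefficient of t³ is 2.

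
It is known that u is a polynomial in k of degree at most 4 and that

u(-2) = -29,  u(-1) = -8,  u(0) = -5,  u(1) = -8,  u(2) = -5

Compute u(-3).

First differences: 21, 3, -3, 3. Second differences: -18, -6, 6. Third differences: 12, 12.
Level-3 differences are constant, so u has degree 3.
Fitting a degree-3 polynomial gives u(k) = 2k³ - 3k² - 2k - 5.
Then u(-3) = -80.

-80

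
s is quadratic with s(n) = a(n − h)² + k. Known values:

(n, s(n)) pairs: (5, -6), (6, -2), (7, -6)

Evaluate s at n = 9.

First differences 4, -4; second difference -8 = 2a, so a = -4.
Expanding, the n-coefficient is −2ah = 8h; matching it to the data gives h = 6, and then k = -2.
So s(n) = -4(n − 6)² − 2.
s(9) = -4·3² − 2 = -38.

-38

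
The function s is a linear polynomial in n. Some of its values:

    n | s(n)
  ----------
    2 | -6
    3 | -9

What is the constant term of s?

Write s(n) = an + b; the 2 given values yield a linear system in the 2 coefficients.
Solving, s(n) = -3n.
The constant term is s(0) = 0.

0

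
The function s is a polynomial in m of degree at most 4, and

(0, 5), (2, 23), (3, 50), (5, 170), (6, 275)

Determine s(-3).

-22

Write s(m) = am^4 + bm³ + cm² + dm + e; the 5 given values yield a linear system in the 5 coefficients.
Solving, the leading coefficient vanishes, and s(m) = m³ + m² + 3m + 5.
Then s(-3) = -22.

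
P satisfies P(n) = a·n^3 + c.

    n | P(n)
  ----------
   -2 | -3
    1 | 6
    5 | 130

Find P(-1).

From P(-2) = -3 and P(1) = 6: -8a + c = -3 and 1a + c = 6.
Subtracting: 9a = 9, so a = 1; then c = -3 − 1·(-8) = 5.
So P(n) = 1n³ + 5, and P(-1) = 4.

4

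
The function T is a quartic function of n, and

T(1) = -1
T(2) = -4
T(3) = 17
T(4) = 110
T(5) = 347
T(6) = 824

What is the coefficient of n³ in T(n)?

-2

Write T(n) = an^4 + bn³ + cn² + dn + e; the 6 given values yield a linear system in the 5 coefficients.
Solving, T(n) = n^4 - 2n³ - n² - n + 2.
The coefficient of n³ is -2.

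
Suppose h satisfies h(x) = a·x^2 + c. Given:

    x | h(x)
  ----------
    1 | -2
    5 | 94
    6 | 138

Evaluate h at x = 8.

From h(1) = -2 and h(5) = 94: 1a + c = -2 and 25a + c = 94.
Subtracting: 24a = 96, so a = 4; then c = -2 − 4·1 = -6.
So h(x) = 4x² − 6, and h(8) = 250.

250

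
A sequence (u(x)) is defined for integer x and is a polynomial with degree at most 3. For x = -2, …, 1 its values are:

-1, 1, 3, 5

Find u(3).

First differences: 2, 2, 2.
Level-1 differences are constant, so u has degree 1.
Fitting a degree-1 polynomial gives u(x) = 2x + 3.
Then u(3) = 9.

9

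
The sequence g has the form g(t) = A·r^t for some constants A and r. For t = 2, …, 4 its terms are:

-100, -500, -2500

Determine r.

5

Consecutive ratio: -500/(-100) = 5, and -2500/(-500) = 5, so r = 5.
Then A·5^2 = -100 gives A = -4, and g(t) = -4·5^t.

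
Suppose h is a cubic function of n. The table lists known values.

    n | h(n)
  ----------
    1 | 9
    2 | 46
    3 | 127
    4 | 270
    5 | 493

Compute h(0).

Write h(n) = an³ + bn² + cn + d; the 5 given values yield a linear system in the 4 coefficients.
Solving, h(n) = 3n³ + 4n² + 4n - 2.
Then h(0) = -2.

-2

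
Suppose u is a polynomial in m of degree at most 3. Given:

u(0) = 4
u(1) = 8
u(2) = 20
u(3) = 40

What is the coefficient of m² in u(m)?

4

Write u(m) = am³ + bm² + cm + d; the 4 given values yield a linear system in the 4 coefficients.
Solving, the leading coefficient vanishes, and u(m) = 4m² + 4.
The coefficient of m² is 4.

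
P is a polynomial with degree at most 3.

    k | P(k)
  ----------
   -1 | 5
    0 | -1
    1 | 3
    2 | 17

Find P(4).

First differences: -6, 4, 14. Second differences: 10, 10.
Level-2 differences are constant, so P has degree 2.
Fitting a degree-2 polynomial gives P(k) = 5k² - k - 1.
Then P(4) = 75.

75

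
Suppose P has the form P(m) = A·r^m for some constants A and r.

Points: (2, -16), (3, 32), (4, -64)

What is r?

-2

Consecutive ratio: 32/(-16) = -2, and -64/32 = -2, so r = -2.
Then A·(-2)^2 = -16 gives A = -4, and P(m) = -4·(-2)^m.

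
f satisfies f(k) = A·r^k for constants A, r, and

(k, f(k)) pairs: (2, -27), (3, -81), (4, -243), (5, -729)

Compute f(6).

Consecutive ratio: -81/(-27) = 3, and -243/(-81) = 3, so r = 3.
Then A·3^2 = -27 gives A = -3, and f(k) = -3·3^k.
f(6) = -3·3^6 = -2187.

-2187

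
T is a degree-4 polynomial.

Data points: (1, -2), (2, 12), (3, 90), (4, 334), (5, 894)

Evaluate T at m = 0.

-6

Write T(m) = am^4 + bm³ + cm² + dm + e; the 5 given values yield a linear system in the 5 coefficients.
Solving, T(m) = 2m^4 - 3m³ + 5m - 6.
Then T(0) = -6.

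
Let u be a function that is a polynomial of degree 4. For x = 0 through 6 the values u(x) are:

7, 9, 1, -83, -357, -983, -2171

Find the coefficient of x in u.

-3

First differences: 2, -8, -84, -274, -626, -1188. Second differences: -10, -76, -190, -352, -562. Third differences: -66, -114, -162, -210. Fourth differences: -48, -48, -48.
Level-4 differences are constant, so u has degree 4.
Fitting a degree-4 polynomial gives u(x) = -2x^4 + x³ + 6x² - 3x + 7.
The coefficient of x is -3.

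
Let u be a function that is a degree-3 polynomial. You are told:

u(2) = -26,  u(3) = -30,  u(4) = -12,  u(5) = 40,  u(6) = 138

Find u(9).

Write u(t) = at³ + bt² + ct + d; the 5 given values yield a linear system in the 4 coefficients.
Solving, u(t) = 2t³ - 7t² - 7t.
Then u(9) = 828.

828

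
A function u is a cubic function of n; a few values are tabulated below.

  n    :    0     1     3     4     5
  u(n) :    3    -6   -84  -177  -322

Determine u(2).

-31

Write u(n) = an³ + bn² + cn + d; the 5 given values yield a linear system in the 4 coefficients.
Solving, u(n) = -2n³ - 2n² - 5n + 3.
Then u(2) = -31.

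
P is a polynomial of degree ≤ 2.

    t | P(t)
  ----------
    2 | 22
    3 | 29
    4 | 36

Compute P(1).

15

First differences: 7, 7.
Level-1 differences are constant, so P has degree 1.
Fitting a degree-1 polynomial gives P(t) = 7t + 8.
Then P(1) = 15.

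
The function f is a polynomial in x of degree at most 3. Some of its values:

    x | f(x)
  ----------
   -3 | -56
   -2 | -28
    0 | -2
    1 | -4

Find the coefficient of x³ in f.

0

Write f(x) = ax³ + bx² + cx + d; the 4 given values yield a linear system in the 4 coefficients.
Solving, the leading coefficient vanishes, and f(x) = -5x² + 3x - 2.
The coefficient of x³ is 0.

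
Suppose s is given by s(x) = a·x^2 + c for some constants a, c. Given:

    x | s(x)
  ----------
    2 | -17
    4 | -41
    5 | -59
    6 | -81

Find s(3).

-27

From s(2) = -17 and s(4) = -41: 4a + c = -17 and 16a + c = -41.
Subtracting: 12a = -24, so a = -2; then c = -17 − (-2)·4 = -9.
So s(x) = -2x² − 9, and s(3) = -27.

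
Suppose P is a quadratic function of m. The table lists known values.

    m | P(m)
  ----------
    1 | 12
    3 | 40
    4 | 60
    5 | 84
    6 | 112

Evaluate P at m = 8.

Write P(m) = am² + bm + c; the 5 given values yield a linear system in the 3 coefficients.
Solving, P(m) = 2m² + 6m + 4.
Then P(8) = 180.

180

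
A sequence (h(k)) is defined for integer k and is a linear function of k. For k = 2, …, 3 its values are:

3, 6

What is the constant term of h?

Write h(k) = ak + b; the 2 given values yield a linear system in the 2 coefficients.
Solving, h(k) = 3k - 3.
The constant term is h(0) = -3.

-3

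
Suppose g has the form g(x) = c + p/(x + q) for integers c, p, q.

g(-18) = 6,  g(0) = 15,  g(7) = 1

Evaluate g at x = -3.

(g(x) − c)(x + q) = p for each data point; the three points give a linear system in c and q, then p follows.
Solving: c = 5, q = -2, p = -20, so g(x) = 5 − 20/(x − 2).
Then g(-3) = 5 − 20/(-5) = 9.

9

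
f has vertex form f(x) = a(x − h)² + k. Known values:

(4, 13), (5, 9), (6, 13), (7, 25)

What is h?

First differences -4, 4, 12; second difference 8 = 2a, so a = 4.
Expanding, the x-coefficient is −2ah = -8h; matching it to the data gives h = 5, and then k = 9.
So f(x) = 4(x − 5)² + 9.
Hence h = 5.

5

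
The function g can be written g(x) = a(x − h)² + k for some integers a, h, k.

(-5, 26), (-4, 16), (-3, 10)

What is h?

First differences -10, -6; second difference 4 = 2a, so a = 2.
Expanding, the x-coefficient is −2ah = -4h; matching it to the data gives h = -2, and then k = 8.
So g(x) = 2(x + 2)² + 8.
Hence h = -2.

-2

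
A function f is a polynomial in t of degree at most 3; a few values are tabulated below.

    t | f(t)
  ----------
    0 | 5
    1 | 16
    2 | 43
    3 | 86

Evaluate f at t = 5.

Write f(t) = at³ + bt² + ct + d; the 4 given values yield a linear system in the 4 coefficients.
Solving, the leading coefficient vanishes, and f(t) = 8t² + 3t + 5.
Then f(5) = 220.

220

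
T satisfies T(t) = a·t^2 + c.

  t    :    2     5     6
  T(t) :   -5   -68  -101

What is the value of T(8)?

-185

From T(2) = -5 and T(5) = -68: 4a + c = -5 and 25a + c = -68.
Subtracting: 21a = -63, so a = -3; then c = -5 − (-3)·4 = 7.
So T(t) = -3t² + 7, and T(8) = -185.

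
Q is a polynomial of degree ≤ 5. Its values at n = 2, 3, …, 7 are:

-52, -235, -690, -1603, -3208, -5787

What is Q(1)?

First differences: -183, -455, -913, -1605, -2579. Second differences: -272, -458, -692, -974. Third differences: -186, -234, -282. Fourth differences: -48, -48.
Level-4 differences are constant, so Q has degree 4.
Fitting a degree-4 polynomial gives Q(n) = -2n^4 - 3n³ + n² - n + 2.
Then Q(1) = -3.

-3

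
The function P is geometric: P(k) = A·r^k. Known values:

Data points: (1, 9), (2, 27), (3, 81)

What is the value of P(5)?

729

Consecutive ratio: 27/9 = 3, and 81/27 = 3, so r = 3.
Then A·3^1 = 9 gives A = 3, and P(k) = 3·3^k.
P(5) = 3·3^5 = 729.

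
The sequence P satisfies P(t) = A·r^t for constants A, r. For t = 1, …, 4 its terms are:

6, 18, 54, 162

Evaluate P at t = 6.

1458

Consecutive ratio: 18/6 = 3, and 54/18 = 3, so r = 3.
Then A·3^1 = 6 gives A = 2, and P(t) = 2·3^t.
P(6) = 2·3^6 = 1458.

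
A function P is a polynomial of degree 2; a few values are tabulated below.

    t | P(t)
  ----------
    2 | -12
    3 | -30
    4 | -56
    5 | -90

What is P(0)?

0

First differences: -18, -26, -34. Second differences: -8, -8.
Level-2 differences are constant, so P has degree 2.
Fitting a degree-2 polynomial gives P(t) = -4t² + 2t.
The constant term is P(0) = 0.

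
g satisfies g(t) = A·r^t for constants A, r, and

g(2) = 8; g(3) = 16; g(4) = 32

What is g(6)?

Consecutive ratio: 16/8 = 2, and 32/16 = 2, so r = 2.
Then A·2^2 = 8 gives A = 2, and g(t) = 2·2^t.
g(6) = 2·2^6 = 128.

128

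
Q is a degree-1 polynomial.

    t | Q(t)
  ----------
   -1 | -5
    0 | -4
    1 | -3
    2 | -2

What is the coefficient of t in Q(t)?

Write Q(t) = at + b; the 4 given values yield a linear system in the 2 coefficients.
Solving, Q(t) = t - 4.
The coefficient of t is 1.

1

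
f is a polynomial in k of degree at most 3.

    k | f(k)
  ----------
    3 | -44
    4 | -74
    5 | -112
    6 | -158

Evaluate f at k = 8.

-274

First differences: -30, -38, -46. Second differences: -8, -8.
Level-2 differences are constant, so f has degree 2.
Fitting a degree-2 polynomial gives f(k) = -4k² - 2k - 2.
Then f(8) = -274.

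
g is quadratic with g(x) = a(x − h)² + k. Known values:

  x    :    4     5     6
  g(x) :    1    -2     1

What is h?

First differences -3, 3; second difference 6 = 2a, so a = 3.
Expanding, the x-coefficient is −2ah = -6h; matching it to the data gives h = 5, and then k = -2.
So g(x) = 3(x − 5)² − 2.
Hence h = 5.

5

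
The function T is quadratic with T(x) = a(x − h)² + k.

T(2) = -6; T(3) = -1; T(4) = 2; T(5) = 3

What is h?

First differences 5, 3, 1; second difference -2 = 2a, so a = -1.
Expanding, the x-coefficient is −2ah = 2h; matching it to the data gives h = 5, and then k = 3.
So T(x) = -1(x − 5)² + 3.
Hence h = 5.

5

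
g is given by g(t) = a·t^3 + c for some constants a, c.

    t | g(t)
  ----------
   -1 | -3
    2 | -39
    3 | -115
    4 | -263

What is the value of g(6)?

-871

From g(-1) = -3 and g(2) = -39: -1a + c = -3 and 8a + c = -39.
Subtracting: 9a = -36, so a = -4; then c = -3 − (-4)·(-1) = -7.
So g(t) = -4t³ − 7, and g(6) = -871.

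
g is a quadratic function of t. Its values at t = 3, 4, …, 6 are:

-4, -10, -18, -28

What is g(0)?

2

First differences: -6, -8, -10. Second differences: -2, -2.
Level-2 differences are constant, so g has degree 2.
Fitting a degree-2 polynomial gives g(t) = -t² + t + 2.
The constant term is g(0) = 2.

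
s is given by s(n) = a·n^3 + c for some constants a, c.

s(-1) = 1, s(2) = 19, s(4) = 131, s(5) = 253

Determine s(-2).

-13

From s(-1) = 1 and s(2) = 19: -1a + c = 1 and 8a + c = 19.
Subtracting: 9a = 18, so a = 2; then c = 1 − 2·(-1) = 3.
So s(n) = 2n³ + 3, and s(-2) = -13.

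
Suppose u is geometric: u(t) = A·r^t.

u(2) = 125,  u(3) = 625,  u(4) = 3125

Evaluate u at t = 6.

78125

Consecutive ratio: 625/125 = 5, and 3125/625 = 5, so r = 5.
Then A·5^2 = 125 gives A = 5, and u(t) = 5·5^t.
u(6) = 5·5^6 = 78125.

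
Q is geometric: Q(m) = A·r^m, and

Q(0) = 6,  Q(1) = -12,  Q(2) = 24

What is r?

-2

Consecutive ratio: -12/6 = -2, and 24/(-12) = -2, so r = -2.
Then A·(-2)^0 = 6 gives A = 6, and Q(m) = 6·(-2)^m.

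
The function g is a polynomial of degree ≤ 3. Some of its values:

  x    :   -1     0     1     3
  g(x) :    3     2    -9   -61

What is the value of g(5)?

Write g(x) = ax³ + bx² + cx + d; the 4 given values yield a linear system in the 4 coefficients.
Solving, the leading coefficient vanishes, and g(x) = -5x² - 6x + 2.
Then g(5) = -153.

-153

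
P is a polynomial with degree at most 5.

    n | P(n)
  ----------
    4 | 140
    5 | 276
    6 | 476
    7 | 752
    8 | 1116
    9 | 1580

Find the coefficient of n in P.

-4

First differences: 136, 200, 276, 364, 464. Second differences: 64, 76, 88, 100. Third differences: 12, 12, 12.
Level-3 differences are constant, so P has degree 3.
Fitting a degree-3 polynomial gives P(n) = 2n³ + 2n² - 4n - 4.
The coefficient of n is -4.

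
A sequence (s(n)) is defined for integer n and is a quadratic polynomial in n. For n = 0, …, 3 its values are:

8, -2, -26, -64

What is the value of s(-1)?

First differences: -10, -24, -38. Second differences: -14, -14.
Level-2 differences are constant, so s has degree 2.
Fitting a degree-2 polynomial gives s(n) = -7n² - 3n + 8.
Then s(-1) = 4.

4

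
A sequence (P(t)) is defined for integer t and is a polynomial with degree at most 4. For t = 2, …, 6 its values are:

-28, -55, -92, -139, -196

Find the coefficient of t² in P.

First differences: -27, -37, -47, -57. Second differences: -10, -10, -10.
Level-2 differences are constant, so P has degree 2.
Fitting a degree-2 polynomial gives P(t) = -5t² - 2t - 4.
The coefficient of t² is -5.

-5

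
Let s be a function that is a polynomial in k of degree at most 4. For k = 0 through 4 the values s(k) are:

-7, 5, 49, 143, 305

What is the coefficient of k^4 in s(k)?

0

Write s(k) = ak^4 + bk³ + ck² + dk + e; the 5 given values yield a linear system in the 5 coefficients.
Solving, the leading coefficient vanishes, and s(k) = 3k³ + 7k² + 2k - 7.
The coefficient of k^4 is 0.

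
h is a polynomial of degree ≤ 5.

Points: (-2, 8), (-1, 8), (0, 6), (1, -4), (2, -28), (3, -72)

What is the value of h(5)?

Write h(t) = at^5 + bt^4 + ct³ + dt² + et + p; the 6 given values yield a linear system in the 6 coefficients.
Solving, the top 2 coefficients vanish, and h(t) = -t³ - 4t² - 5t + 6.
Then h(5) = -244.

-244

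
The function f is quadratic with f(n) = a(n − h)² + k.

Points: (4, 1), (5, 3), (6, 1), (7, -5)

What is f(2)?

First differences 2, -2, -6; second difference -4 = 2a, so a = -2.
Expanding, the n-coefficient is −2ah = 4h; matching it to the data gives h = 5, and then k = 3.
So f(n) = -2(n − 5)² + 3.
f(2) = -2·(-3)² + 3 = -15.

-15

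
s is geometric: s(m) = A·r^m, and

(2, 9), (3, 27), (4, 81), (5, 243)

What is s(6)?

Consecutive ratio: 27/9 = 3, and 81/27 = 3, so r = 3.
Then A·3^2 = 9 gives A = 1, and s(m) = 1·3^m.
s(6) = 1·3^6 = 729.

729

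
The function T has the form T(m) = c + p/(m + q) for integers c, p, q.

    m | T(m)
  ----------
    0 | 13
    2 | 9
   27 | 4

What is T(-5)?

-12

(T(m) − c)(m + q) = p for each data point; the three points give a linear system in c and q, then p follows.
Solving: c = 3, q = 3, p = 30, so T(m) = 3 + 30/(m + 3).
Then T(-5) = 3 + 30/(-2) = -12.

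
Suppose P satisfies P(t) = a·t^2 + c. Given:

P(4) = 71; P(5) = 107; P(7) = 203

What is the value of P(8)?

From P(4) = 71 and P(5) = 107: 16a + c = 71 and 25a + c = 107.
Subtracting: 9a = 36, so a = 4; then c = 71 − 4·16 = 7.
So P(t) = 4t² + 7, and P(8) = 263.

263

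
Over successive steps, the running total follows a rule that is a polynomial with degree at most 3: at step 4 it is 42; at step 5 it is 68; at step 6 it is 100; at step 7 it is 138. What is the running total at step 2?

8

Write the value at m as g(m).
First differences: 26, 32, 38. Second differences: 6, 6.
Level-2 differences are constant, so g has degree 2.
Fitting a degree-2 polynomial gives g(m) = 3m² - m - 2.
Then g(2) = 8.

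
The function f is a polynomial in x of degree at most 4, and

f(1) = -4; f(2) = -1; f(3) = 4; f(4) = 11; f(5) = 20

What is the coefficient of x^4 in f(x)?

First differences: 3, 5, 7, 9. Second differences: 2, 2, 2.
Level-2 differences are constant, so f has degree 2.
Fitting a degree-2 polynomial gives f(x) = x² - 5.
The coefficient of x^4 is 0.

0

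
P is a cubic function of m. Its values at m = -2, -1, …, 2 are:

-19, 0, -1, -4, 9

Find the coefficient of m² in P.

-1

First differences: 19, -1, -3, 13. Second differences: -20, -2, 16. Third differences: 18, 18.
Level-3 differences are constant, so P has degree 3.
Fitting a degree-3 polynomial gives P(m) = 3m³ - m² - 5m - 1.
The coefficient of m² is -1.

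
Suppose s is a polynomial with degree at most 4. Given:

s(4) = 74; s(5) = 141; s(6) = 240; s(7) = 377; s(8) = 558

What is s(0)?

First differences: 67, 99, 137, 181. Second differences: 32, 38, 44. Third differences: 6, 6.
Level-3 differences are constant, so s has degree 3.
Fitting a degree-3 polynomial gives s(t) = t³ + t² - 3t + 6.
The constant term is s(0) = 6.

6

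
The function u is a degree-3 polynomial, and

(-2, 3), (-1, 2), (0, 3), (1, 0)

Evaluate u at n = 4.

-93

Write u(n) = an³ + bn² + cn + d; the 4 given values yield a linear system in the 4 coefficients.
Solving, u(n) = -n³ - 2n² + 3.
Then u(4) = -93.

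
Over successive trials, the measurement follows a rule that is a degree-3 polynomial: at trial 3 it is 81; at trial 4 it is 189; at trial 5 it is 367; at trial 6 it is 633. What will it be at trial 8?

Write the value at k as T(k).
Write T(k) = ak³ + bk² + ck + d; the 4 given values yield a linear system in the 4 coefficients.
Solving, T(k) = 3k³ - k² + 4k - 3.
Then T(8) = 1501.

1501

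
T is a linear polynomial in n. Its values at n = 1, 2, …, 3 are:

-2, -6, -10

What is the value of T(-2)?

Write T(n) = an + b; the 3 given values yield a linear system in the 2 coefficients.
Solving, T(n) = -4n + 2.
Then T(-2) = 10.

10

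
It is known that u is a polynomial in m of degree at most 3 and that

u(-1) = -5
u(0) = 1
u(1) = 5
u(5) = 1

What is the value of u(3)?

7

Write u(m) = am³ + bm² + cm + d; the 4 given values yield a linear system in the 4 coefficients.
Solving, the leading coefficient vanishes, and u(m) = -m² + 5m + 1.
Then u(3) = 7.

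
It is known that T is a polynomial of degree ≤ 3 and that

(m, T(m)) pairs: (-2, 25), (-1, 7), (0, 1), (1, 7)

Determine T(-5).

First differences: -18, -6, 6. Second differences: 12, 12.
Level-2 differences are constant, so T has degree 2.
Fitting a degree-2 polynomial gives T(m) = 6m² + 1.
Then T(-5) = 151.

151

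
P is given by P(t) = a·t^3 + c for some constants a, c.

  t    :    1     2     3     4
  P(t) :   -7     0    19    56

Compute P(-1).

-9

From P(1) = -7 and P(2) = 0: 1a + c = -7 and 8a + c = 0.
Subtracting: 7a = 7, so a = 1; then c = -7 − 1·1 = -8.
So P(t) = 1t³ − 8, and P(-1) = -9.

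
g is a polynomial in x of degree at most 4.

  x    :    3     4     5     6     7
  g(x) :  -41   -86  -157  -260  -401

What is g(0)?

First differences: -45, -71, -103, -141. Second differences: -26, -32, -38. Third differences: -6, -6.
Level-3 differences are constant, so g has degree 3.
Fitting a degree-3 polynomial gives g(x) = -x³ - x² - x - 2.
The constant term is g(0) = -2.

-2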